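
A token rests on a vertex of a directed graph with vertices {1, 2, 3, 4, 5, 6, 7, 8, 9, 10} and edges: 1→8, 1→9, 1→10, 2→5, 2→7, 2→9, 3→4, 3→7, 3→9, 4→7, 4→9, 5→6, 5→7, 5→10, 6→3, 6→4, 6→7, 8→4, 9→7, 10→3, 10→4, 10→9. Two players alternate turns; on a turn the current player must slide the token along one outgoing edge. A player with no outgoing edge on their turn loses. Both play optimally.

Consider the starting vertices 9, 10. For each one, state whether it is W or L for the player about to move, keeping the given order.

9: W, 10: L

Positions with no move are L. A position that does have a move is losing for the player to move precisely when every available move leads to a winning position for the opponent. Fill in the labels:
Every edge goes from a vertex to one that appears earlier in the order 7, 9, 4, 3, 6, 8, 10, 5, 2, 1, so processing vertices in that order labels each vertex after all of its successors.
7: no outgoing edge → L
9: can move to 7, which is L ⇒ W
4: can move to 7, which is L ⇒ W
3: can move to 7, which is L ⇒ W
6: can move to 7, which is L ⇒ W
8: the only move is to 4(W), a W ⇒ L
10: moves to 3(W), 4(W), 9(W); every one is W ⇒ L
5: can move to 10, which is L ⇒ W
2: can move to 7, which is L ⇒ W
1: can move to 10, which is L ⇒ W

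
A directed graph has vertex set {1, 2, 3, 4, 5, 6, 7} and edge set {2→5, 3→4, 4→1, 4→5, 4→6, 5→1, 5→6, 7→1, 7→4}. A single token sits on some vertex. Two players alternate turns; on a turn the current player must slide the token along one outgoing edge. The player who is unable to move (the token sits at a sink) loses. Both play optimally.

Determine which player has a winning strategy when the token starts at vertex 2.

The second player wins.

Label each position W (a win for the player to move) or L (a loss). A position with no legal move is L; any other position is W exactly when some move reaches an L, and L when every move reaches a W.
Every edge goes from a vertex to one that appears earlier in the order 1, 6, 5, 4, 7, 3, 2, so processing vertices in that order labels each vertex after all of its successors.
1: no outgoing edge → L
6: no outgoing edge → L
5: reaches L-position 6 → W
4: reaches L-position 6 → W
7: reaches L-position 1 → W
3: only reaches 4(W), which is W → L
2: only reaches 5(W), which is W → L
Every move from 2 reaches a W position, so the mover loses.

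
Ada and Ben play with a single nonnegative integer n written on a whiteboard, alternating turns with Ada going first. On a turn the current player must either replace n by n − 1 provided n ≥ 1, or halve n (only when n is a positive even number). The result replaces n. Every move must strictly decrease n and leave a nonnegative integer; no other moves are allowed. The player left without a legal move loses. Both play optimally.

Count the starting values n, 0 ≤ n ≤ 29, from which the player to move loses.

15

Work bottom-up. With no move the player to move loses. Otherwise the position is W if at least one move leads to an L position for the opponent, and L if every move leads to a W.
n=0: no move → L
n=1: →0(L), so W
n=2: →1(W) only, which is W, so L
n=3: →2(L), so W
n=4: →2(L), so W
n=5: →4(W) only, which is W, so L
n=6: →5(L), so W
n=7: →6(W) only, which is W, so L
n=8: →7(L), so W
n=9: →8(W) only, which is W, so L
n=10: →5(L), so W
n=11: →10(W) only, which is W, so L
n=12: →11(L), so W
n=13: →12(W) only, which is W, so L
n=14: →7(L), so W
n=15: →14(W) only, which is W, so L
n=16: →15(L), so W
n=17: →16(W) only, which is W, so L
n=18: →9(L), so W
n=19: →18(W) only, which is W, so L
n=20: →19(L), so W
n=21: →20(W) only, which is W, so L
n=22: →11(L), so W
n=23: →22(W) only, which is W, so L
n=24: →23(L), so W
n=25: →24(W) only, which is W, so L
n=26: →13(L), so W
n=27: →26(W) only, which is W, so L
n=28: →27(L), so W
n=29: →28(W) only, which is W, so L
L entries with 0 ≤ n ≤ 29: n = 0, 2, 5, 7, 9, 11, 13, 15, 17, 19, 21, 23, 25, 27, 29; that makes 15.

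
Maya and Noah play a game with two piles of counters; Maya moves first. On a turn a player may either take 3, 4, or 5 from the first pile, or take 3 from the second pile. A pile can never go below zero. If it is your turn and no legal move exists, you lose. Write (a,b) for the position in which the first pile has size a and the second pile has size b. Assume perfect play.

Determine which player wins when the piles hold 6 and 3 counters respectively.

Maya wins.

Compute win/loss labels from the base case upward. A position with no move is L. Any other position is W if it can reach an L in one move, else L.
No move ever increases a pile, so every position that can arise here has a ≤ 6 and b ≤ 3; it is enough to label the cells with 0 ≤ a ≤ 6 and 0 ≤ b ≤ 3.
Every move lowers a or b (never raises either), so fill the grid row by row in increasing a, and left to right within a row: each cell's successors are then already labelled.
      b=0  b=1  b=2  b=3
a=0:    L    L    L    W
a=1:    L    L    L    W
a=2:    L    L    L    W
a=3:    W    W    W    L
a=4:    W    W    W    L
a=5:    W    W    W    L
a=6:    W    W    W    W
Cells with no legal move (terminal, hence L): (0,0), (0,1), (0,2), (1,0), (1,1), (1,2), (2,0), (2,1), (2,2).
The remaining L cells, each justified by listing all of its moves:
(3,3): →(0,3)(W), (3,0)(W) — all W, so L
(4,3): →(1,3)(W), (0,3)(W), (4,0)(W) — all W, so L
(5,3): →(2,3)(W), (1,3)(W), (0,3)(W), (5,0)(W) — all W, so L
Every other cell has at least one move into one of the L cells above, so it is W.
From (6,3) Maya can move to (3,3), reaching an L position.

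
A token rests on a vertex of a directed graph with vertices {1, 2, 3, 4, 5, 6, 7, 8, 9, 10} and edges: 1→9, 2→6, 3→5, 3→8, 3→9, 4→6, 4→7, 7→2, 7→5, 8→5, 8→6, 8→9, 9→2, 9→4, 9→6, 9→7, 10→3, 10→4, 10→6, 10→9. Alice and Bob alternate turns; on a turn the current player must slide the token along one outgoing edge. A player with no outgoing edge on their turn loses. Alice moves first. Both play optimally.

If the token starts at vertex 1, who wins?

Use the standard recursion: the mover loses at a terminal position; elsewhere, the mover wins exactly when some move hands the opponent an L position.
Every edge goes from a vertex to one that appears earlier in the order 6, 5, 2, 7, 4, 9, 8, 3, 10, 1, so processing vertices in that order labels each vertex after all of its successors.
6: no outgoing edge → L
5: no outgoing edge → L
2: can move to 6, which is L ⇒ W
7: can move to 5, which is L ⇒ W
4: can move to 6, which is L ⇒ W
9: can move to 6, which is L ⇒ W
8: can move to 5, which is L ⇒ W
3: can move to 5, which is L ⇒ W
10: can move to 6, which is L ⇒ W
1: the only move is to 9(W), a W ⇒ L
Every move from 1 reaches a W position, so the mover loses.

Bob wins.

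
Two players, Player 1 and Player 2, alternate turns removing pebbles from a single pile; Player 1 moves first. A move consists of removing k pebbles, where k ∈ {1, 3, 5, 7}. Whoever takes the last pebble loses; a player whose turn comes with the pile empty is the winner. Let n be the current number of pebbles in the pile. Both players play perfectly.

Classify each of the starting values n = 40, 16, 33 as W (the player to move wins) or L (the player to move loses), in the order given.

Positions with no move are W. A position that does have a move is losing for the player to move precisely when every available move leads to a winning position for the opponent. Fill in the labels:
n=0: no move; the opponent has just taken the last pebble and therefore loses → W
n=1: only reaches 0(W), which is W → L
n=2: reaches L-position 1 → W
n=3: only reaches 2(W), 0(W), all W → L
n=4: reaches L-position 3 → W
n=5: only reaches 4(W), 2(W), 0(W), all W → L
n=6: reaches L-position 5 → W
n=7: only reaches 6(W), 4(W), 2(W), 0(W), all W → L
n=8: reaches L-position 7 → W
n=9: only reaches 8(W), 6(W), 4(W), 2(W), all W → L
n=10: reaches L-position 9 → W
n=11: only reaches 10(W), 8(W), 6(W), 4(W), all W → L
n=12: reaches L-position 11 → W
n=13: only reaches 12(W), 10(W), 8(W), 6(W), all W → L
n=14: reaches L-position 13 → W
n=15: only reaches 14(W), 12(W), 10(W), 8(W), all W → L
n=16: reaches L-position 15 → W
n=17: only reaches 16(W), 14(W), 12(W), 10(W), all W → L
n=18: reaches L-position 17 → W
n=19: only reaches 18(W), 16(W), 14(W), 12(W), all W → L
n=20: reaches L-position 19 → W
n=21: only reaches 20(W), 18(W), 16(W), 14(W), all W → L
n=22: reaches L-position 21 → W
n=23: only reaches 22(W), 20(W), 18(W), 16(W), all W → L
n=24: reaches L-position 23 → W
n=25: only reaches 24(W), 22(W), 20(W), 18(W), all W → L
n=26: reaches L-position 25 → W
n=27: only reaches 26(W), 24(W), 22(W), 20(W), all W → L
n=28: reaches L-position 27 → W
n=29: only reaches 28(W), 26(W), 24(W), 22(W), all W → L
n=30: reaches L-position 29 → W
n=31: only reaches 30(W), 28(W), 26(W), 24(W), all W → L
n=32: reaches L-position 31 → W
n=33: only reaches 32(W), 30(W), 28(W), 26(W), all W → L
n=34: reaches L-position 33 → W
n=35: only reaches 34(W), 32(W), 30(W), 28(W), all W → L
n=36: reaches L-position 35 → W
n=37: only reaches 36(W), 34(W), 32(W), 30(W), all W → L
n=38: reaches L-position 37 → W
n=39: only reaches 38(W), 36(W), 34(W), 32(W), all W → L
n=40: reaches L-position 39 → W

40: W, 16: W, 33: L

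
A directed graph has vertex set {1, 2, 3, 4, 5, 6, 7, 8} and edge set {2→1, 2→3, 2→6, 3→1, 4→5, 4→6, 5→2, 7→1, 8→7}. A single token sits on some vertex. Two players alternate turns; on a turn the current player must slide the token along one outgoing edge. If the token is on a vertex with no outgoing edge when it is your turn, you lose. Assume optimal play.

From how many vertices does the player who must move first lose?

4

Use the standard recursion: the mover loses at a terminal position; elsewhere, the mover wins exactly when some move hands the opponent an L position.
Every edge goes from a vertex to one that appears earlier in the order 1, 6, 3, 2, 5, 7, 8, 4, so processing vertices in that order labels each vertex after all of its successors.
1: no outgoing edge → L
6: no outgoing edge → L
3: W (go to 1, an L position)
2: W (go to 6, an L position)
5: L (sole option 2(W) is W)
7: W (go to 1, an L position)
8: L (sole option 7(W) is W)
4: W (go to 5, an L position)
The L vertices are 1, 5, 6, 8; that is 4 in all.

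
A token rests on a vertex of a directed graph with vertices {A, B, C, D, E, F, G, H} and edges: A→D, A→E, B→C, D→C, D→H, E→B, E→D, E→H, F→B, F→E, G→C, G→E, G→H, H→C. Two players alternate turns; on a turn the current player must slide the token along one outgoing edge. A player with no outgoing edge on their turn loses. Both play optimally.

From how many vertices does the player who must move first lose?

2

Use the standard recursion: the mover loses at a terminal position; elsewhere, the mover wins exactly when some move hands the opponent an L position.
Every edge goes from a vertex to one that appears earlier in the order C, H, D, B, E, G, F, A, so processing vertices in that order labels each vertex after all of its successors.
C: no outgoing edge → L
H: W (go to C, an L position)
D: W (go to C, an L position)
B: W (go to C, an L position)
E: L (options B(W), D(W), H(W) are all W)
G: W (go to E, an L position)
F: W (go to E, an L position)
A: W (go to E, an L position)
The L vertices are C, E; that is 2 in all.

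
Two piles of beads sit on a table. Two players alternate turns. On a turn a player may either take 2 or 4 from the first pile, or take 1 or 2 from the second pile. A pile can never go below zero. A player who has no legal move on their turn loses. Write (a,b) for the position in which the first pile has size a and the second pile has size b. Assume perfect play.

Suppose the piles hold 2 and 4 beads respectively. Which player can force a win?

Positions with no move are L. A position that does have a move is losing for the player to move precisely when every available move leads to a winning position for the opponent. Fill in the labels:
No move ever increases a pile, so every position that can arise here has a ≤ 2 and b ≤ 4; it is enough to label the cells with 0 ≤ a ≤ 2 and 0 ≤ b ≤ 4.
Every move lowers a or b (never raises either), so fill the grid row by row in increasing a, and left to right within a row: each cell's successors are then already labelled.
      b=0  b=1  b=2  b=3  b=4
a=0:    L    W    W    L    W
a=1:    L    W    W    L    W
a=2:    W    L    W    W    L
Cells with no legal move (terminal, hence L): (0,0), (1,0).
The remaining L cells, each justified by listing all of its moves:
(0,3): moves to (0,2)(W), (0,1)(W); every one is W ⇒ L
(1,3): moves to (1,2)(W), (1,1)(W); every one is W ⇒ L
(2,1): moves to (0,1)(W), (2,0)(W); every one is W ⇒ L
(2,4): moves to (0,4)(W), (2,3)(W), (2,2)(W); every one is W ⇒ L
Every other cell has at least one move into one of the L cells above, so it is W.
The starting position (2,4) is L: whatever the player to move does, the opponent receives a W position.

The second player wins.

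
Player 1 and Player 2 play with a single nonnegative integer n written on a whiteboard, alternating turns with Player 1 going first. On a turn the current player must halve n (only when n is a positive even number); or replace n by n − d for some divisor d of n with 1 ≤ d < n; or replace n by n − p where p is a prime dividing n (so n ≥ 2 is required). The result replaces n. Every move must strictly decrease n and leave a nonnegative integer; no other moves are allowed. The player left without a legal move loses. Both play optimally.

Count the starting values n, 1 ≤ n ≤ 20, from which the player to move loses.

Use the standard recursion: the mover loses at a terminal position; elsewhere, the mover wins exactly when some move hands the opponent an L position.
n=0: no move → L
n=1: no move → L
n=2: W (go to 0, an L position)
n=3: W (go to 0, an L position)
n=4: L (options 2(W), 3(W) are all W)
n=5: W (go to 0, an L position)
n=6: W (go to 4, an L position)
n=7: W (go to 0, an L position)
n=8: W (go to 4, an L position)
n=9: L (options 6(W), 8(W) are all W)
n=10: W (go to 9, an L position)
n=11: W (go to 0, an L position)
n=12: W (go to 9, an L position)
n=13: W (go to 0, an L position)
n=14: L (options 7(W), 12(W), 13(W) are all W)
n=15: W (go to 14, an L position)
n=16: W (go to 14, an L position)
n=17: W (go to 0, an L position)
n=18: W (go to 9, an L position)
n=19: W (go to 0, an L position)
n=20: L (options 10(W), 15(W), 16(W), 18(W), 19(W) are all W)
L entries with 1 ≤ n ≤ 20 (n=0 is outside the asked range and is not counted): n = 1, 4, 9, 14, 20; that makes 5.

5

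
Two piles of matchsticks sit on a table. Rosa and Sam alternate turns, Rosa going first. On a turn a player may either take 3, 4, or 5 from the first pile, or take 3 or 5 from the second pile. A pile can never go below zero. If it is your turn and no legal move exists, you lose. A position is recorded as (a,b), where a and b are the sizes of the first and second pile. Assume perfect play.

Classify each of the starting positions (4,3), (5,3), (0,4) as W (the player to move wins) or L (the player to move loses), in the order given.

Positions with no move are L. A position that does have a move is losing for the player to move precisely when every available move leads to a winning position for the opponent. Fill in the labels:
No move ever increases a pile, so every position that can arise here has a ≤ 5 and b ≤ 4; it is enough to label the cells with 0 ≤ a ≤ 5 and 0 ≤ b ≤ 4.
Every move lowers a or b (never raises either), so fill the grid row by row in increasing a, and left to right within a row: each cell's successors are then already labelled.
      b=0  b=1  b=2  b=3  b=4
a=0:    L    L    L    W    W
a=1:    L    L    L    W    W
a=2:    L    L    L    W    W
a=3:    W    W    W    L    L
a=4:    W    W    W    L    L
a=5:    W    W    W    L    L
Cells with no legal move (terminal, hence L): (0,0), (0,1), (0,2), (1,0), (1,1), (1,2), (2,0), (2,1), (2,2).
The remaining L cells, each justified by listing all of its moves:
(3,3): L (options (0,3)(W), (3,0)(W) are all W)
(3,4): L (options (0,4)(W), (3,1)(W) are all W)
(4,3): L (options (1,3)(W), (0,3)(W), (4,0)(W) are all W)
(4,4): L (options (1,4)(W), (0,4)(W), (4,1)(W) are all W)
(5,3): L (options (2,3)(W), (1,3)(W), (0,3)(W), (5,0)(W) are all W)
(5,4): L (options (2,4)(W), (1,4)(W), (0,4)(W), (5,1)(W) are all W)
Every other cell has at least one move into one of the L cells above, so it is W.
(4,3): one of the L cells justified above, so L
(5,3): one of the L cells justified above, so L
(0,4): the move to (0,1) reaches an L cell, so W

(4,3): L, (5,3): L, (0,4): W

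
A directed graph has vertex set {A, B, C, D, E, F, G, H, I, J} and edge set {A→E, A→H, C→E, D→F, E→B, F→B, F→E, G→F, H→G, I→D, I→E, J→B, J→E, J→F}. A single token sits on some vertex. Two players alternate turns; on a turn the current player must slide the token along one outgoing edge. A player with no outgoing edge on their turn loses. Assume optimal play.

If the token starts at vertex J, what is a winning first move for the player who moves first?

Move to B.

Classify positions by backward induction: terminal positions (no move available) are L. From any other position, the mover wins iff some move reaches an L.
Every edge goes from a vertex to one that appears earlier in the order B, E, F, J, G, H, A, C, D, I, so processing vertices in that order labels each vertex after all of its successors.
B: no outgoing edge → L
E: reaches L-position B → W
F: reaches L-position B → W
J: reaches L-position B → W
G: only reaches F(W), which is W → L
H: reaches L-position G → W
A: only reaches H(W), E(W), all W → L
C: only reaches E(W), which is W → L
D: only reaches F(W), which is W → L
I: reaches L-position D → W
From J, the L positions reachable in one move are: B.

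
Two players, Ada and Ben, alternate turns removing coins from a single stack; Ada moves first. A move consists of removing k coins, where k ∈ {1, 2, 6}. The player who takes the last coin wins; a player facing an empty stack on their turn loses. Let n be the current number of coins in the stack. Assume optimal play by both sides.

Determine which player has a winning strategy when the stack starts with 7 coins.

Ben wins.

Use the standard recursion: the mover loses at a terminal position; elsewhere, the mover wins exactly when some move hands the opponent an L position.
n=0: no move → L
n=1: reaches L-position 0 → W
n=2: reaches L-position 0 → W
n=3: only reaches 2(W), 1(W), all W → L
n=4: reaches L-position 3 → W
n=5: reaches L-position 3 → W
n=6: reaches L-position 0 → W
n=7: only reaches 6(W), 5(W), 1(W), all W → L
Every move from 7 reaches a W position, so the mover loses.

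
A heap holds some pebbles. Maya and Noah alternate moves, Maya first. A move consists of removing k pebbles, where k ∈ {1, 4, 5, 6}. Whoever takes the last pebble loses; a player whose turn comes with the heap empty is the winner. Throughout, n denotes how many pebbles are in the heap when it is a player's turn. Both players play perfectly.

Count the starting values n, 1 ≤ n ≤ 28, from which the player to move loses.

Build the W/L table. Terminal = W. A non-terminal position is W if it has a move to some L; otherwise it is L.
n=0: no move; the opponent has just taken the last pebble and therefore loses → W
n=1: L (sole option 0(W) is W)
n=2: W (go to 1, an L position)
n=3: L (sole option 2(W) is W)
n=4: W (go to 3, an L position)
n=5: W (go to 1, an L position)
n=6: W (go to 1, an L position)
n=7: W (go to 3, an L position)
n=8: W (go to 3, an L position)
n=9: W (go to 3, an L position)
n=10: L (options 9(W), 6(W), 5(W), 4(W) are all W)
n=11: W (go to 10, an L position)
n=12: L (options 11(W), 8(W), 7(W), 6(W) are all W)
n=13: W (go to 12, an L position)
n=14: W (go to 10, an L position)
n=15: W (go to 10, an L position)
n=16: W (go to 12, an L position)
n=17: W (go to 12, an L position)
n=18: W (go to 12, an L position)
n=19: L (options 18(W), 15(W), 14(W), 13(W) are all W)
n=20: W (go to 19, an L position)
n=21: L (options 20(W), 17(W), 16(W), 15(W) are all W)
n=22: W (go to 21, an L position)
n=23: W (go to 19, an L position)
n=24: W (go to 19, an L position)
n=25: W (go to 21, an L position)
n=26: W (go to 21, an L position)
n=27: W (go to 21, an L position)
n=28: L (options 27(W), 24(W), 23(W), 22(W) are all W)
L entries with 1 ≤ n ≤ 28 (the range starts at n=1): n = 1, 3, 10, 12, 19, 21, 28; that makes 7.

7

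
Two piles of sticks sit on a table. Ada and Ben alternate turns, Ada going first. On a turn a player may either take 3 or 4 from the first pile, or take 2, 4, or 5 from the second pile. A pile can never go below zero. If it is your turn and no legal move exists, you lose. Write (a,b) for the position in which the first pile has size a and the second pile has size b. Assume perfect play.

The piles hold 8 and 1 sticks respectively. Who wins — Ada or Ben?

Positions with no move are L. A position that does have a move is losing for the player to move precisely when every available move leads to a winning position for the opponent. Fill in the labels:
No move ever increases a pile, so every position that can arise here has a ≤ 8 and b ≤ 1; it is enough to label the cells with 0 ≤ a ≤ 8 and 0 ≤ b ≤ 1.
Every move lowers a or b (never raises either), so fill the grid row by row in increasing a, and left to right within a row: each cell's successors are then already labelled.
      b=0  b=1
a=0:    L    L
a=1:    L    L
a=2:    L    L
a=3:    W    W
a=4:    W    W
a=5:    W    W
a=6:    W    W
a=7:    L    L
a=8:    L    L
Cells with no legal move (terminal, hence L): (0,0), (0,1), (1,0), (1,1), (2,0), (2,1).
The remaining L cells, each justified by listing all of its moves:
(7,0): only reaches (4,0)(W), (3,0)(W), all W → L
(7,1): only reaches (4,1)(W), (3,1)(W), all W → L
(8,0): only reaches (5,0)(W), (4,0)(W), all W → L
(8,1): only reaches (5,1)(W), (4,1)(W), all W → L
Every other cell has at least one move into one of the L cells above, so it is W.
The starting position (8,1) is L: whatever Ada does, the opponent receives a W position.

Ben wins.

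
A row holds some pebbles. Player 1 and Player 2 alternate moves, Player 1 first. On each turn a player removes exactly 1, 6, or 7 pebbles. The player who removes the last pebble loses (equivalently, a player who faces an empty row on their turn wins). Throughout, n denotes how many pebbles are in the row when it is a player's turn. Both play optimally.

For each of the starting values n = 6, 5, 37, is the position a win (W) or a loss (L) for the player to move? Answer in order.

Work bottom-up. With no move the player to move wins. Otherwise the position is W if at least one move leads to an L position for the opponent, and L if every move leads to a W.
n=0: no move; the opponent has just taken the last pebble and therefore loses → W
n=1: only reaches 0(W), which is W → L
n=2: reaches L-position 1 → W
n=3: only reaches 2(W), which is W → L
n=4: reaches L-position 3 → W
n=5: only reaches 4(W), which is W → L
n=6: reaches L-position 5 → W
n=7: reaches L-position 1 → W
n=8: reaches L-position 1 → W
n=9: reaches L-position 3 → W
n=10: reaches L-position 3 → W
n=11: reaches L-position 5 → W
n=12: reaches L-position 5 → W
n=13: only reaches 12(W), 7(W), 6(W), all W → L
n=14: reaches L-position 13 → W
n=15: only reaches 14(W), 9(W), 8(W), all W → L
n=16: reaches L-position 15 → W
n=17: only reaches 16(W), 11(W), 10(W), all W → L
n=18: reaches L-position 17 → W
n=19: reaches L-position 13 → W
n=20: reaches L-position 13 → W
n=21: reaches L-position 15 → W
n=22: reaches L-position 15 → W
n=23: reaches L-position 17 → W
n=24: reaches L-position 17 → W
n=25: only reaches 24(W), 19(W), 18(W), all W → L
n=26: reaches L-position 25 → W
n=27: only reaches 26(W), 21(W), 20(W), all W → L
n=28: reaches L-position 27 → W
n=29: only reaches 28(W), 23(W), 22(W), all W → L
n=30: reaches L-position 29 → W
n=31: reaches L-position 25 → W
n=32: reaches L-position 25 → W
n=33: reaches L-position 27 → W
n=34: reaches L-position 27 → W
n=35: reaches L-position 29 → W
n=36: reaches L-position 29 → W
n=37: only reaches 36(W), 31(W), 30(W), all W → L

6: W, 5: L, 37: L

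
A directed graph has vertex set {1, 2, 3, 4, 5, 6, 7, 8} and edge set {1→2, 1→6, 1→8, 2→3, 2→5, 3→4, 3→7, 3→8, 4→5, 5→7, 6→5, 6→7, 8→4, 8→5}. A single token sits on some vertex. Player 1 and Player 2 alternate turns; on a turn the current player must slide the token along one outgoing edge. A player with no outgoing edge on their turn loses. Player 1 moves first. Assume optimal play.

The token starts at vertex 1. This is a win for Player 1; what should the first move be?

Move to 2.

Classify positions by backward induction: terminal positions (no move available) are L. From any other position, the mover wins iff some move reaches an L.
Every edge goes from a vertex to one that appears earlier in the order 7, 5, 4, 8, 3, 2, 6, 1, so processing vertices in that order labels each vertex after all of its successors.
7: no outgoing edge → L
5: →7(L), so W
4: →5(W) only, which is W, so L
8: →4(L), so W
3: →4(L), so W
2: →3(W), 5(W) — all W, so L
6: →7(L), so W
1: →2(L), so W
From 1, the L positions reachable in one move are: 2.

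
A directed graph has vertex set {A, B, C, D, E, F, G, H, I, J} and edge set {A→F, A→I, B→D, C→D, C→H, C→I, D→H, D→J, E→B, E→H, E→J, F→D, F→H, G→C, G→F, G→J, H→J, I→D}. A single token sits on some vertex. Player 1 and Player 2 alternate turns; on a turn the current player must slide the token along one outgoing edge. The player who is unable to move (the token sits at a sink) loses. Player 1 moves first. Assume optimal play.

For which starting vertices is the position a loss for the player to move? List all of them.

B, F, I, J

Work bottom-up. With no move the player to move loses. Otherwise the position is W if at least one move leads to an L position for the opponent, and L if every move leads to a W.
Every edge goes from a vertex to one that appears earlier in the order J, H, D, I, C, F, B, G, E, A, so processing vertices in that order labels each vertex after all of its successors.
J: no outgoing edge → L
H: reaches L-position J → W
D: reaches L-position J → W
I: only reaches D(W), which is W → L
C: reaches L-position I → W
F: only reaches D(W), H(W), all W → L
B: only reaches D(W), which is W → L
G: reaches L-position F → W
E: reaches L-position B → W
A: reaches L-position F → W
The losing starting vertices are exactly the entries labelled L in this table (4 of them).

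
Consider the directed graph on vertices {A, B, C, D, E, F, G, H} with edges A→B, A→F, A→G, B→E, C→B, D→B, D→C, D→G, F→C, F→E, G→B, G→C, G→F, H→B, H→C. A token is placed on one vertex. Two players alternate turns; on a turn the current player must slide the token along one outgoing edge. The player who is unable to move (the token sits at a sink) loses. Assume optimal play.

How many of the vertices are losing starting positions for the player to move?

Classify positions by backward induction: terminal positions (no move available) are L. From any other position, the mover wins iff some move reaches an L.
Every edge goes from a vertex to one that appears earlier in the order E, B, C, F, G, D, A, H, so processing vertices in that order labels each vertex after all of its successors.
E: no outgoing edge → L
B: can move to E, which is L ⇒ W
C: the only move is to B(W), a W ⇒ L
F: can move to C, which is L ⇒ W
G: can move to C, which is L ⇒ W
D: can move to C, which is L ⇒ W
A: moves to G(W), F(W), B(W); every one is W ⇒ L
H: can move to C, which is L ⇒ W
The L vertices are A, C, E; that is 3 in all.

3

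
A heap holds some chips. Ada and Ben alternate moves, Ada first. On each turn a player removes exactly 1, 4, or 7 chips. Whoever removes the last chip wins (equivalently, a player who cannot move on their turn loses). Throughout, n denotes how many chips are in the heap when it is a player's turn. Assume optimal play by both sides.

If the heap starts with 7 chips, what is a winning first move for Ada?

Compute win/loss labels from the base case upward. A position with no move is L. Any other position is W if it can reach an L in one move, else L.
n=0: no move → L
n=1: →0(L), so W
n=2: →1(W) only, which is W, so L
n=3: →2(L), so W
n=4: →0(L), so W
n=5: →4(W), 1(W) — all W, so L
n=6: →5(L), so W
n=7: →0(L), so W
From 7, the L positions reachable in one move are: 0.

Remove 7, leaving 0.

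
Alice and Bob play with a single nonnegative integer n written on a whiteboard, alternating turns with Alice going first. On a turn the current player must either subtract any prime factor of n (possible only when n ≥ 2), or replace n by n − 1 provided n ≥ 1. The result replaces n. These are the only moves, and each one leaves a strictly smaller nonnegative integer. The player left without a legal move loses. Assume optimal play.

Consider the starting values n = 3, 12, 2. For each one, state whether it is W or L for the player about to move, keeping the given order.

3: W, 12: L, 2: W

Classify positions by backward induction: terminal positions (no move available) are L. From any other position, the mover wins iff some move reaches an L.
n=0: no move → L
n=1: reaches L-position 0 → W
n=2: reaches L-position 0 → W
n=3: reaches L-position 0 → W
n=4: only reaches 2(W), 3(W), all W → L
n=5: reaches L-position 0 → W
n=6: reaches L-position 4 → W
n=7: reaches L-position 0 → W
n=8: only reaches 6(W), 7(W), all W → L
n=9: reaches L-position 8 → W
n=10: reaches L-position 8 → W
n=11: reaches L-position 0 → W
n=12: only reaches 9(W), 10(W), 11(W), all W → L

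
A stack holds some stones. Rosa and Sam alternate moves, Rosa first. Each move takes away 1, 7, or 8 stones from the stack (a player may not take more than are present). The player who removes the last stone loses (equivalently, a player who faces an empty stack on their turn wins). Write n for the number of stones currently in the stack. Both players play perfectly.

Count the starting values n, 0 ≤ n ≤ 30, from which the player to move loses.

Work bottom-up. With no move the player to move wins. Otherwise the position is W if at least one move leads to an L position for the opponent, and L if every move leads to a W.
n=0: no move; the opponent has just taken the last stone and therefore loses → W
n=1: →0(W) only, which is W, so L
n=2: →1(L), so W
n=3: →2(W) only, which is W, so L
n=4: →3(L), so W
n=5: →4(W) only, which is W, so L
n=6: →5(L), so W
n=7: →6(W), 0(W) — all W, so L
n=8: →7(L), so W
n=9: →1(L), so W
n=10: →3(L), so W
n=11: →3(L), so W
n=12: →5(L), so W
n=13: →5(L), so W
n=14: →7(L), so W
n=15: →7(L), so W
n=16: →15(W), 9(W), 8(W) — all W, so L
n=17: →16(L), so W
n=18: →17(W), 11(W), 10(W) — all W, so L
n=19: →18(L), so W
n=20: →19(W), 13(W), 12(W) — all W, so L
n=21: →20(L), so W
n=22: →21(W), 15(W), 14(W) — all W, so L
n=23: →22(L), so W
n=24: →16(L), so W
n=25: →18(L), so W
n=26: →18(L), so W
n=27: →20(L), so W
n=28: →20(L), so W
n=29: →22(L), so W
n=30: →22(L), so W
L entries with 0 ≤ n ≤ 30: n = 1, 3, 5, 7, 16, 18, 20, 22; that makes 8.

8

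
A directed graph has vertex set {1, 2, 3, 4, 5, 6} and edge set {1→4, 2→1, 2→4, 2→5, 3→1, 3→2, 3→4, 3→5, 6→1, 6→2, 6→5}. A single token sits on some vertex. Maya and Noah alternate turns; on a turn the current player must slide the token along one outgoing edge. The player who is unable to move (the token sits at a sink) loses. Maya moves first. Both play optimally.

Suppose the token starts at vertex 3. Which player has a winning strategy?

Classify positions by backward induction: terminal positions (no move available) are L. From any other position, the mover wins iff some move reaches an L.
Every edge goes from a vertex to one that appears earlier in the order 5, 4, 1, 2, 3, 6, so processing vertices in that order labels each vertex after all of its successors.
5: no outgoing edge → L
4: no outgoing edge → L
1: reaches L-position 4 → W
2: reaches L-position 4 → W
3: reaches L-position 4 → W
6: reaches L-position 5 → W
From 3 Maya can move to 4, reaching an L position.

Maya wins.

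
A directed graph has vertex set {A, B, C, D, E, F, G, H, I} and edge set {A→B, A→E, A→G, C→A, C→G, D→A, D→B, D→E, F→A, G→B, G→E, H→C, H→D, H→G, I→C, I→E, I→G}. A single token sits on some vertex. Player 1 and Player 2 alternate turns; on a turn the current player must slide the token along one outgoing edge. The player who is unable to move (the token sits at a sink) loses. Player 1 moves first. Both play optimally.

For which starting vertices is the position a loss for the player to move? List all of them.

B, C, E, F

Use the standard recursion: the mover loses at a terminal position; elsewhere, the mover wins exactly when some move hands the opponent an L position.
Every edge goes from a vertex to one that appears earlier in the order E, B, G, A, D, C, H, F, I, so processing vertices in that order labels each vertex after all of its successors.
E: no outgoing edge → L
B: no outgoing edge → L
G: can move to B, which is L ⇒ W
A: can move to B, which is L ⇒ W
D: can move to B, which is L ⇒ W
C: moves to A(W), G(W); every one is W ⇒ L
H: can move to C, which is L ⇒ W
F: the only move is to A(W), a W ⇒ L
I: can move to C, which is L ⇒ W
Reading off the rows marked L gives the requested list; there are 4 such vertices.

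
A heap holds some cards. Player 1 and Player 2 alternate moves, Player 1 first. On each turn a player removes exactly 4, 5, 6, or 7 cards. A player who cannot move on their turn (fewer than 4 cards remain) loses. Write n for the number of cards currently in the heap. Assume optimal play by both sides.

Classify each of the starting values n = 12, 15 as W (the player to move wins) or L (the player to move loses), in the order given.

Positions with no move are L. A position that does have a move is losing for the player to move precisely when every available move leads to a winning position for the opponent. Fill in the labels:
n=0: no move → L
n=1: no move → L
n=2: no move → L
n=3: no move → L
n=4: reaches L-position 0 → W
n=5: reaches L-position 1 → W
n=6: reaches L-position 2 → W
n=7: reaches L-position 3 → W
n=8: reaches L-position 3 → W
n=9: reaches L-position 3 → W
n=10: reaches L-position 3 → W
n=11: only reaches 7(W), 6(W), 5(W), 4(W), all W → L
n=12: only reaches 8(W), 7(W), 6(W), 5(W), all W → L
n=13: only reaches 9(W), 8(W), 7(W), 6(W), all W → L
n=14: only reaches 10(W), 9(W), 8(W), 7(W), all W → L
n=15: reaches L-position 11 → W

12: L, 15: W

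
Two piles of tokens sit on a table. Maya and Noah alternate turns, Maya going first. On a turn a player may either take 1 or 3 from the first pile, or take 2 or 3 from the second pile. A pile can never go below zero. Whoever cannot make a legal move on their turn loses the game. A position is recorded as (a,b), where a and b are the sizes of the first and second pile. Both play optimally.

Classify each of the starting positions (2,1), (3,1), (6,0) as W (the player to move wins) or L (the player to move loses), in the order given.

(2,1): L, (3,1): W, (6,0): L

Use the standard recursion: the mover loses at a terminal position; elsewhere, the mover wins exactly when some move hands the opponent an L position.
No move ever increases a pile, so every position that can arise here has a ≤ 6 and b ≤ 1; it is enough to label the cells with 0 ≤ a ≤ 6 and 0 ≤ b ≤ 1.
Every move lowers a or b (never raises either), so fill the grid row by row in increasing a, and left to right within a row: each cell's successors are then already labelled.
      b=0  b=1
a=0:    L    L
a=1:    W    W
a=2:    L    L
a=3:    W    W
a=4:    L    L
a=5:    W    W
a=6:    L    L
Cells with no legal move (terminal, hence L): (0,0), (0,1).
The remaining L cells, each justified by listing all of its moves:
(2,0): L (sole option (1,0)(W) is W)
(2,1): L (sole option (1,1)(W) is W)
(4,0): L (options (3,0)(W), (1,0)(W) are all W)
(4,1): L (options (3,1)(W), (1,1)(W) are all W)
(6,0): L (options (5,0)(W), (3,0)(W) are all W)
(6,1): L (options (5,1)(W), (3,1)(W) are all W)
Every other cell has at least one move into one of the L cells above, so it is W.
(2,1): one of the L cells justified above, so L
(3,1): the move to (2,1) reaches an L cell, so W
(6,0): one of the L cells justified above, so L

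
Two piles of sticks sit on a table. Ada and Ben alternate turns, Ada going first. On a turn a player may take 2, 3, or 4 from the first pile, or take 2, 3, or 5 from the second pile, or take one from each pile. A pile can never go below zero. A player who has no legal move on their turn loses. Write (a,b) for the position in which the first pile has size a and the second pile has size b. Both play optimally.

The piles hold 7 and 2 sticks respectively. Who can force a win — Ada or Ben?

Classify positions by backward induction: terminal positions (no move available) are L. From any other position, the mover wins iff some move reaches an L.
No move ever increases a pile, so every position that can arise here has a ≤ 7 and b ≤ 2; it is enough to label the cells with 0 ≤ a ≤ 7 and 0 ≤ b ≤ 2.
Every move lowers a or b (never raises either), so fill the grid row by row in increasing a, and left to right within a row: each cell's successors are then already labelled.
      b=0  b=1  b=2
a=0:    L    L    W
a=1:    L    W    W
a=2:    W    W    L
a=3:    W    W    L
a=4:    W    W    W
a=5:    W    L    W
a=6:    L    L    W
a=7:    L    W    W
Cells with no legal move (terminal, hence L): (0,0), (0,1), (1,0).
The remaining L cells, each justified by listing all of its moves:
(2,2): moves to (0,2)(W), (2,0)(W), (1,1)(W); every one is W ⇒ L
(3,2): moves to (1,2)(W), (0,2)(W), (3,0)(W), (2,1)(W); every one is W ⇒ L
(5,1): moves to (3,1)(W), (2,1)(W), (1,1)(W), (4,0)(W); every one is W ⇒ L
(6,0): moves to (4,0)(W), (3,0)(W), (2,0)(W); every one is W ⇒ L
(6,1): moves to (4,1)(W), (3,1)(W), (2,1)(W), (5,0)(W); every one is W ⇒ L
(7,0): moves to (5,0)(W), (4,0)(W), (3,0)(W); every one is W ⇒ L
Every other cell has at least one move into one of the L cells above, so it is W.
The starting position (7,2) is W: Ada should move to (3,2), handing over an L position.

Ada wins.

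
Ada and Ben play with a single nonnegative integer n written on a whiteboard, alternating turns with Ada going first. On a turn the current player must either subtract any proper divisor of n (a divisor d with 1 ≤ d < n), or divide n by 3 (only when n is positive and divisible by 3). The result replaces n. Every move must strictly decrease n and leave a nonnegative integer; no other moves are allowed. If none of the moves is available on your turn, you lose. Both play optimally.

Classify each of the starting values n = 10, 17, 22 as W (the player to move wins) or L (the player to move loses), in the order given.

10: W, 17: L, 22: W

Compute win/loss labels from the base case upward. A position with no move is L. Any other position is W if it can reach an L in one move, else L.
n=0: no move → L
n=1: no move → L
n=2: reaches L-position 1 → W
n=3: reaches L-position 1 → W
n=4: only reaches 2(W), 3(W), all W → L
n=5: reaches L-position 4 → W
n=6: reaches L-position 4 → W
n=7: only reaches 6(W), which is W → L
n=8: reaches L-position 4 → W
n=9: only reaches 3(W), 6(W), 8(W), all W → L
n=10: reaches L-position 9 → W
n=11: only reaches 10(W), which is W → L
n=12: reaches L-position 4 → W
n=13: only reaches 12(W), which is W → L
n=14: reaches L-position 7 → W
n=15: only reaches 5(W), 10(W), 12(W), 14(W), all W → L
n=16: reaches L-position 15 → W
n=17: only reaches 16(W), which is W → L
n=18: reaches L-position 9 → W
n=19: only reaches 18(W), which is W → L
n=20: reaches L-position 15 → W
n=21: reaches L-position 7 → W
n=22: reaches L-position 11 → W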